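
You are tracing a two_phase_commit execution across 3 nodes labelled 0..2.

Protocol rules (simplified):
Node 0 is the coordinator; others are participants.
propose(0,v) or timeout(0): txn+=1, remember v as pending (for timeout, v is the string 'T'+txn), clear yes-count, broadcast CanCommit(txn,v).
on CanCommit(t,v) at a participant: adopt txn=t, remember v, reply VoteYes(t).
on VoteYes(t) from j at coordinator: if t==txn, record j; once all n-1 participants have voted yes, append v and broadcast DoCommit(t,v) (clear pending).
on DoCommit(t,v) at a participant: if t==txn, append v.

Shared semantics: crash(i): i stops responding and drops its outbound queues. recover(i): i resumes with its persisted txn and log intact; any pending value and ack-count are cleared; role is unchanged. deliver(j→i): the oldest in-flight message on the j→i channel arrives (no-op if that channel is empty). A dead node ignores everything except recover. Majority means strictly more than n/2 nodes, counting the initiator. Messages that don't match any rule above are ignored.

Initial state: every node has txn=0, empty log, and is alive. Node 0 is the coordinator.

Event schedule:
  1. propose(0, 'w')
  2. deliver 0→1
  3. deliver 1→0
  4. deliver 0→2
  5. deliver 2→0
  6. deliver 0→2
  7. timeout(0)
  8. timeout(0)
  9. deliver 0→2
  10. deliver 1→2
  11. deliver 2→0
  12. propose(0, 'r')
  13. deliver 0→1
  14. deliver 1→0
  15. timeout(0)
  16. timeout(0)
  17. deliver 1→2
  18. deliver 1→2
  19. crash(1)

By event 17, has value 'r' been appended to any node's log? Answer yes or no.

e1 propose(0,'w'): 0[coor,t=1,-]
e2 deliver 0→1: 1[part,t=1,-]
e3 deliver 1→0: ·
e4 deliver 0→2: 2[part,t=1,-]
e5 deliver 2→0: 0[coor,t=1,w]
e6 deliver 0→2: 2[part,t=1,w]
e7 timeout(0): 0[coor,t=2,w]
e8 timeout(0): 0[coor,t=3,w]
e9 deliver 0→2: 2[part,t=2,w]
e10 deliver 1→2: ·
e11 deliver 2→0: ·
e12 propose(0,'r'): 0[coor,t=4,w]
e13 deliver 0→1: 1[part,t=1,w]
e14 deliver 1→0: ·
e15 timeout(0): 0[coor,t=5,w]
e16 timeout(0): 0[coor,t=6,w]
e17 deliver 1→2: ·

no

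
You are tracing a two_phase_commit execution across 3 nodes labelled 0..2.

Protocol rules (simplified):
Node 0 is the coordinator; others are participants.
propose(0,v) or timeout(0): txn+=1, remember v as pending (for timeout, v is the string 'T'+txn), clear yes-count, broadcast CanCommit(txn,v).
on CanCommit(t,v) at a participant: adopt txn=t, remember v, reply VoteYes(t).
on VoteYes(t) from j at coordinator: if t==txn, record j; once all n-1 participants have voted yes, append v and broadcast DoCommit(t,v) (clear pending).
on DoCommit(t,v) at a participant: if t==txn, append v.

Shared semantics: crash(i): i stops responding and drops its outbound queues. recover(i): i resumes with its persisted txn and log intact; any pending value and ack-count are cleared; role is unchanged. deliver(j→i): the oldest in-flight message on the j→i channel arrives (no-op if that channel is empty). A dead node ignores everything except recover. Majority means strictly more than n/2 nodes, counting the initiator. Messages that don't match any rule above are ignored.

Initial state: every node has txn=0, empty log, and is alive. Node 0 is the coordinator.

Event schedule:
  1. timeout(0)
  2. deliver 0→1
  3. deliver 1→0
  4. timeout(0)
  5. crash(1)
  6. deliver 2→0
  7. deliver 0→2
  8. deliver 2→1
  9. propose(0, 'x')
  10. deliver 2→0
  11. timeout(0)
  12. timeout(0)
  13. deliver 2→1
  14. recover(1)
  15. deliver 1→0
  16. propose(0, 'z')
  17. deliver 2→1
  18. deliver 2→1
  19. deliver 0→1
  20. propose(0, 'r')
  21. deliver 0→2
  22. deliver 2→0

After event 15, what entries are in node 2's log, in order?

empty

step 1 timeout(0): 0={coor,t=1,log=-}
step 2 deliver 0→1: 1={part,t=1,log=-}
step 3 deliver 1→0: —
step 4 timeout(0): 0={coor,t=2,log=-}
step 5 crash(1): 1={✗part,t=1,log=-}
step 6 deliver 2→0: —
step 7 deliver 0→2: 2={part,t=1,log=-}
step 8 deliver 2→1: —
step 9 propose(0,'x'): 0={coor,t=3,log=-}
step 10 deliver 2→0: —
step 11 timeout(0): 0={coor,t=4,log=-}
step 12 timeout(0): 0={coor,t=5,log=-}
step 13 deliver 2→1: —
step 14 recover(1): 1={part,t=1,log=-}
step 15 deliver 1→0: —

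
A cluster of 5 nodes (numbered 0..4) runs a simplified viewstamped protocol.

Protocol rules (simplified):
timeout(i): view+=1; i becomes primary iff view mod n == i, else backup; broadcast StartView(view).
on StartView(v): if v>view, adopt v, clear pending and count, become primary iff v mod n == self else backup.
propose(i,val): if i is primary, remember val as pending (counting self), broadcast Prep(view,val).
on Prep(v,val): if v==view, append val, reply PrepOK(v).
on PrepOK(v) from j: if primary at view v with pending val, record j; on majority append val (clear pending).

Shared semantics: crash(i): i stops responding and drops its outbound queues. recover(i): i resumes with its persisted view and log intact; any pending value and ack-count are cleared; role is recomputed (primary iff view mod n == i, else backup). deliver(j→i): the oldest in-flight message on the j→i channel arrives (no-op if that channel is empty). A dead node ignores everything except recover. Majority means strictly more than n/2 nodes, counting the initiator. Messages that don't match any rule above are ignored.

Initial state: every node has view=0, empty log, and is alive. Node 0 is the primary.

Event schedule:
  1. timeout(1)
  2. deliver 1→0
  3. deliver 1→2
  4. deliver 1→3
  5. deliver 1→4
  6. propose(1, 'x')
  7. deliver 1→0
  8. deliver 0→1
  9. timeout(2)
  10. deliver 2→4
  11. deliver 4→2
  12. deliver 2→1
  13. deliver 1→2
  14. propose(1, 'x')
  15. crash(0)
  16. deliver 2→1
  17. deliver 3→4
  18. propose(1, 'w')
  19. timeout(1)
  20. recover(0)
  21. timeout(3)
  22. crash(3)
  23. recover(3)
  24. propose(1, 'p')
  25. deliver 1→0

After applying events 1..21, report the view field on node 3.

2

after 1 — timeout(1): n1:prim/v1/[-]
after 2 — deliver 1→0: n0:back/v1/[-]
after 3 — deliver 1→2: n2:back/v1/[-]
after 4 — deliver 1→3: n3:back/v1/[-]
after 5 — deliver 1→4: n4:back/v1/[-]
after 6 — propose(1,'x'): ·
after 7 — deliver 1→0: n0:back/v1/[x]
after 8 — deliver 0→1: ·
after 9 — timeout(2): n2:prim/v2/[-]
after 10 — deliver 2→4: n4:back/v2/[-]
after 11 — deliver 4→2: ·
after 12 — deliver 2→1: n1:back/v2/[-]
after 13 — deliver 1→2: ·
after 14 — propose(1,'x'): ·
after 15 — crash(0): n0:✗back/v1/[x]
after 16 — deliver 2→1: ·
after 17 — deliver 3→4: ·
after 18 — propose(1,'w'): ·
after 19 — timeout(1): n1:back/v3/[-]
after 20 — recover(0): n0:back/v1/[x]
after 21 — timeout(3): n3:back/v2/[-]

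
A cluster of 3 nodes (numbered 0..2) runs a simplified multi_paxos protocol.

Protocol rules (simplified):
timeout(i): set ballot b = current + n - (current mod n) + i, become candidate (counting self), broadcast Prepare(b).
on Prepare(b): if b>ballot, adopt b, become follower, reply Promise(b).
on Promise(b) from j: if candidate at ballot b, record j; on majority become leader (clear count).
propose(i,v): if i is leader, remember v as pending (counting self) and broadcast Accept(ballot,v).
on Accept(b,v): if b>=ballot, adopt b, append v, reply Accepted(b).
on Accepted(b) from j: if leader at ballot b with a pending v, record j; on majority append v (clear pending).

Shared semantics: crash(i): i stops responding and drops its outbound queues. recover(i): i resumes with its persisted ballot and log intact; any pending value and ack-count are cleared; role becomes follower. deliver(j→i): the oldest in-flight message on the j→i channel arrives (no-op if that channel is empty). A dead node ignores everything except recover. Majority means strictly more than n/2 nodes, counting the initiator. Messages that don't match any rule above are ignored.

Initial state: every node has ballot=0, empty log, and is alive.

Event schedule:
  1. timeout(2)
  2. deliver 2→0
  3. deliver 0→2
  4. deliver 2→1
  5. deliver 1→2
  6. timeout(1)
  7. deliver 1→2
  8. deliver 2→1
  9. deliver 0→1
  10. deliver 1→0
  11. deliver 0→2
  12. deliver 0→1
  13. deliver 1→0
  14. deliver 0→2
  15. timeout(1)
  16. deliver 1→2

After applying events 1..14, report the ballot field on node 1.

after 1 — timeout(2): n2:cand/b5/[-]
after 2 — deliver 2→0: n0:foll/b5/[-]
after 3 — deliver 0→2: n2:lead/b5/[-]
after 4 — deliver 2→1: n1:foll/b5/[-]
after 5 — deliver 1→2: ·
after 6 — timeout(1): n1:cand/b7/[-]
after 7 — deliver 1→2: n2:foll/b7/[-]
after 8 — deliver 2→1: n1:lead/b7/[-]
after 9 — deliver 0→1: ·
after 10 — deliver 1→0: n0:foll/b7/[-]
after 11 — deliver 0→2: ·
after 12 — deliver 0→1: ·
after 13 — deliver 1→0: ·
after 14 — deliver 0→2: ·

7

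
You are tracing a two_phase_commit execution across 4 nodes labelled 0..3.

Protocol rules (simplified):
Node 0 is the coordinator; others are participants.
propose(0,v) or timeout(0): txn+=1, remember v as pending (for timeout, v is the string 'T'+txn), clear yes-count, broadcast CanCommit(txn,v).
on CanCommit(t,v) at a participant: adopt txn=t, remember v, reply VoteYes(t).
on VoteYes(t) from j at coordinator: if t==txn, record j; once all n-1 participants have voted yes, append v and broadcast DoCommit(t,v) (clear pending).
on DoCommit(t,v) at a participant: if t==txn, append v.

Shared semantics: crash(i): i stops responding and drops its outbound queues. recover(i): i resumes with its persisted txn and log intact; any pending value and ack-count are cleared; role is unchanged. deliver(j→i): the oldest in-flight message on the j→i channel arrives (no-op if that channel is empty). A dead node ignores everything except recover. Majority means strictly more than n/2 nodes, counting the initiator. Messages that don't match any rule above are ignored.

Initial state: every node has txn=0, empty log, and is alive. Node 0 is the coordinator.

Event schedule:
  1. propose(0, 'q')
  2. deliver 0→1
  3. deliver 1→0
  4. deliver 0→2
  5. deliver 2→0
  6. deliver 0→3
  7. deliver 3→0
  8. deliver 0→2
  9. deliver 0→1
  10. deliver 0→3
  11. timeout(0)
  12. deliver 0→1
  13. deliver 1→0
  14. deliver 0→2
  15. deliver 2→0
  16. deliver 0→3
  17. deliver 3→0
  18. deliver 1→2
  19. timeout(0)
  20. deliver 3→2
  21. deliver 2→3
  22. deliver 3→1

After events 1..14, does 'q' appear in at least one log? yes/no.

yes

e1 propose(0,'q'): 0[coor,t=1,-]
e2 deliver 0→1: 1[part,t=1,-]
e3 deliver 1→0: ·
e4 deliver 0→2: 2[part,t=1,-]
e5 deliver 2→0: ·
e6 deliver 0→3: 3[part,t=1,-]
e7 deliver 3→0: 0[coor,t=1,q]
e8 deliver 0→2: 2[part,t=1,q]
e9 deliver 0→1: 1[part,t=1,q]
e10 deliver 0→3: 3[part,t=1,q]
e11 timeout(0): 0[coor,t=2,q]
e12 deliver 0→1: 1[part,t=2,q]
e13 deliver 1→0: ·
e14 deliver 0→2: 2[part,t=2,q]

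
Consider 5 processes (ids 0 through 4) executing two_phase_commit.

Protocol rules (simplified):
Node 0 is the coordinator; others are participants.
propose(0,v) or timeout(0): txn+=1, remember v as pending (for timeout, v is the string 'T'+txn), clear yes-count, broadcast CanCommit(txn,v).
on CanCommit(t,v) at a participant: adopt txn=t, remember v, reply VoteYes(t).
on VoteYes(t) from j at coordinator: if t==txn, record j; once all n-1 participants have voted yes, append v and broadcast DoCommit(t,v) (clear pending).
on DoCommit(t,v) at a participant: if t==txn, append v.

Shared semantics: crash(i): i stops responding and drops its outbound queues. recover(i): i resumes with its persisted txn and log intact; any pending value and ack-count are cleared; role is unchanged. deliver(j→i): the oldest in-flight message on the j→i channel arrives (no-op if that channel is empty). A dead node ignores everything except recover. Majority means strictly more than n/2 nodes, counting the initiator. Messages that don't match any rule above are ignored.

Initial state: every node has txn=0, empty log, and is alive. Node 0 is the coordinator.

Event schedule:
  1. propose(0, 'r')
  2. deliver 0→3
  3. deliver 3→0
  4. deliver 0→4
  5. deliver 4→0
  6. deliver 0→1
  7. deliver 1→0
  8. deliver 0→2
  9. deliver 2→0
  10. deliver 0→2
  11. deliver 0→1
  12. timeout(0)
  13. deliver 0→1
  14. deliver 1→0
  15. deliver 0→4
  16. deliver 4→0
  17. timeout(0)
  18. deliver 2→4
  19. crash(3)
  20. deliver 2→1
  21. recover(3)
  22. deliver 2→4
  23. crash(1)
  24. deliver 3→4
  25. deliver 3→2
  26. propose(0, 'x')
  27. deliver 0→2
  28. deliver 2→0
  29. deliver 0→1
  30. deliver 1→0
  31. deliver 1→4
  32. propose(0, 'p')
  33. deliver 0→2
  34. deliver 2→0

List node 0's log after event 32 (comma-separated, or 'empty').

step 1 propose(0,'r'): 0={coor,t=1,log=-}
step 2 deliver 0→3: 3={part,t=1,log=-}
step 3 deliver 3→0: —
step 4 deliver 0→4: 4={part,t=1,log=-}
step 5 deliver 4→0: —
step 6 deliver 0→1: 1={part,t=1,log=-}
step 7 deliver 1→0: —
step 8 deliver 0→2: 2={part,t=1,log=-}
step 9 deliver 2→0: 0={coor,t=1,log=r}
step 10 deliver 0→2: 2={part,t=1,log=r}
step 11 deliver 0→1: 1={part,t=1,log=r}
step 12 timeout(0): 0={coor,t=2,log=r}
step 13 deliver 0→1: 1={part,t=2,log=r}
step 14 deliver 1→0: —
step 15 deliver 0→4: 4={part,t=1,log=r}
step 16 deliver 4→0: —
step 17 timeout(0): 0={coor,t=3,log=r}
step 18 deliver 2→4: —
step 19 crash(3): 3={✗part,t=1,log=-}
step 20 deliver 2→1: —
step 21 recover(3): 3={part,t=1,log=-}
step 22 deliver 2→4: —
step 23 crash(1): 1={✗part,t=2,log=r}
step 24 deliver 3→4: —
step 25 deliver 3→2: —
step 26 propose(0,'x'): 0={coor,t=4,log=r}
step 27 deliver 0→2: 2={part,t=2,log=r}
step 28 deliver 2→0: —
step 29 deliver 0→1: —
step 30 deliver 1→0: —
step 31 deliver 1→4: —
step 32 propose(0,'p'): 0={coor,t=5,log=r}

r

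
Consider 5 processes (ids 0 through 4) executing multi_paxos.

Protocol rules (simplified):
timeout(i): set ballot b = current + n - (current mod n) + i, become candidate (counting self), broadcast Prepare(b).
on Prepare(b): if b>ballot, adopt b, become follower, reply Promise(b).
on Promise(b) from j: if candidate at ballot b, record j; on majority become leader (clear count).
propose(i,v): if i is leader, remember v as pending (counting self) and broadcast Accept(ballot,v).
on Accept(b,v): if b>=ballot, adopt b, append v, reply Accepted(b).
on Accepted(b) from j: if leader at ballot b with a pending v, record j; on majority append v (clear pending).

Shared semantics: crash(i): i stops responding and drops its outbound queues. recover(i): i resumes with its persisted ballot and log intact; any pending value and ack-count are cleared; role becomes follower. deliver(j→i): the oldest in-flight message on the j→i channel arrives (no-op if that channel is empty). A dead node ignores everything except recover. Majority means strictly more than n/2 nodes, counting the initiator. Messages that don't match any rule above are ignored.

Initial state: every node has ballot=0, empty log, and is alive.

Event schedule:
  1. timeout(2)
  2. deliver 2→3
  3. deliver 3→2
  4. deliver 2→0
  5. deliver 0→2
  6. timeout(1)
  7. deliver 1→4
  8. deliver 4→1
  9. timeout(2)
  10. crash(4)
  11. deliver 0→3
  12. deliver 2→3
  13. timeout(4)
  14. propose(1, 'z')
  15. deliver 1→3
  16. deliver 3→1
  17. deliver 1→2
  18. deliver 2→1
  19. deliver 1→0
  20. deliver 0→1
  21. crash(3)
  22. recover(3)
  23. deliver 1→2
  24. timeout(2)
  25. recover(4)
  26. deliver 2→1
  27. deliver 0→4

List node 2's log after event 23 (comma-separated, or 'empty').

step 1 timeout(2): 2={cand,b=7,log=-}
step 2 deliver 2→3: 3={foll,b=7,log=-}
step 3 deliver 3→2: —
step 4 deliver 2→0: 0={foll,b=7,log=-}
step 5 deliver 0→2: 2={lead,b=7,log=-}
step 6 timeout(1): 1={cand,b=6,log=-}
step 7 deliver 1→4: 4={foll,b=6,log=-}
step 8 deliver 4→1: —
step 9 timeout(2): 2={cand,b=12,log=-}
step 10 crash(4): 4={✗foll,b=6,log=-}
step 11 deliver 0→3: —
step 12 deliver 2→3: 3={foll,b=12,log=-}
step 13 timeout(4): —
step 14 propose(1,'z'): —
step 15 deliver 1→3: —
step 16 deliver 3→1: —
step 17 deliver 1→2: —
step 18 deliver 2→1: 1={foll,b=7,log=-}
step 19 deliver 1→0: —
step 20 deliver 0→1: —
step 21 crash(3): 3={✗foll,b=12,log=-}
step 22 recover(3): 3={foll,b=12,log=-}
step 23 deliver 1→2: —

empty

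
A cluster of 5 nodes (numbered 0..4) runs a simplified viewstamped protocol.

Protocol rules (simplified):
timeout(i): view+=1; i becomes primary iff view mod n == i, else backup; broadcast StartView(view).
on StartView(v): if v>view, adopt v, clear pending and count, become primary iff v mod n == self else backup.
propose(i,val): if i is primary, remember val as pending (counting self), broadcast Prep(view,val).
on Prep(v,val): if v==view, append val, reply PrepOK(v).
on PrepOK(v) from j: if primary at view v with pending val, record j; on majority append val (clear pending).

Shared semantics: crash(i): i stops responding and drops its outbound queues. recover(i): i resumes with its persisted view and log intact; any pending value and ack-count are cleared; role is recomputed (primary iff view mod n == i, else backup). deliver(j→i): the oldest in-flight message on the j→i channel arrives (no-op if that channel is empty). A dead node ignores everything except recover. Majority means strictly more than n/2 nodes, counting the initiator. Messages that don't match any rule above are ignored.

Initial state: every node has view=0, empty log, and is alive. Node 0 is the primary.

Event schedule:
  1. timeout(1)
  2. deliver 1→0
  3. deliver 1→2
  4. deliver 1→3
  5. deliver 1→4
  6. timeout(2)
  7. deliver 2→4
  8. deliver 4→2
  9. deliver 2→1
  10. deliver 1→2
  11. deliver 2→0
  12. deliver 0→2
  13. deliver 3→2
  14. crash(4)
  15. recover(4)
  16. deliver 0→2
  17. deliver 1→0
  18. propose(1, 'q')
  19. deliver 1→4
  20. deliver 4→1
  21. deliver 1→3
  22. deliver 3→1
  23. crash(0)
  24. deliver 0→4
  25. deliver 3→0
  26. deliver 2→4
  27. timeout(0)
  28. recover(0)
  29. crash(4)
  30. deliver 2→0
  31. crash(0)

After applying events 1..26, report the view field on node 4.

e1 timeout(1): 1[prim,v=1,-]
e2 deliver 1→0: 0[back,v=1,-]
e3 deliver 1→2: 2[back,v=1,-]
e4 deliver 1→3: 3[back,v=1,-]
e5 deliver 1→4: 4[back,v=1,-]
e6 timeout(2): 2[prim,v=2,-]
e7 deliver 2→4: 4[back,v=2,-]
e8 deliver 4→2: ·
e9 deliver 2→1: 1[back,v=2,-]
e10 deliver 1→2: ·
e11 deliver 2→0: 0[back,v=2,-]
e12 deliver 0→2: ·
e13 deliver 3→2: ·
e14 crash(4): 4[✗back,v=2,-]
e15 recover(4): 4[back,v=2,-]
e16 deliver 0→2: ·
e17 deliver 1→0: ·
e18 propose(1,'q'): ·
e19 deliver 1→4: ·
e20 deliver 4→1: ·
e21 deliver 1→3: ·
e22 deliver 3→1: ·
e23 crash(0): 0[✗back,v=2,-]
e24 deliver 0→4: ·
e25 deliver 3→0: ·
e26 deliver 2→4: ·

2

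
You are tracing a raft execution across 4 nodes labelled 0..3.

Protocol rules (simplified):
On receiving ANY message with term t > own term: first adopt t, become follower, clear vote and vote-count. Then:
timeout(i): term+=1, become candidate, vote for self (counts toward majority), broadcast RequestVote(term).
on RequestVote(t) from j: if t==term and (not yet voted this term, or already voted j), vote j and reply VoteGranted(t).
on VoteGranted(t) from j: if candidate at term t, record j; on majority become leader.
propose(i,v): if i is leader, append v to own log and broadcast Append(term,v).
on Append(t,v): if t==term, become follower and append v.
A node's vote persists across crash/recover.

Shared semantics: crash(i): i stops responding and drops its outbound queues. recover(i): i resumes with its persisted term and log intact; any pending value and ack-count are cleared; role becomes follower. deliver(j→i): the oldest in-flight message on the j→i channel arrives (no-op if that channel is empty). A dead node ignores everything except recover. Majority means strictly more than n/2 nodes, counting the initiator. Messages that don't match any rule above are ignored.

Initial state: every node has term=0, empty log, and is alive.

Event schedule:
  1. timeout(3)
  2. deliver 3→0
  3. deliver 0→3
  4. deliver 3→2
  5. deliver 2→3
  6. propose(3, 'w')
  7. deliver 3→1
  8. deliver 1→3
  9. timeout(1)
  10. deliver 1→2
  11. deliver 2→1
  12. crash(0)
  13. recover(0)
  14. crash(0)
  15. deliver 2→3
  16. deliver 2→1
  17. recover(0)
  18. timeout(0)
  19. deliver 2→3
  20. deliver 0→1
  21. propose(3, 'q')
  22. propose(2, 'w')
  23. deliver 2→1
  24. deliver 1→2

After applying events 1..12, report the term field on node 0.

1

after 1 — timeout(3): n3:cand/t1/[-]
after 2 — deliver 3→0: n0:foll/t1/[-]
after 3 — deliver 0→3: ·
after 4 — deliver 3→2: n2:foll/t1/[-]
after 5 — deliver 2→3: n3:lead/t1/[-]
after 6 — propose(3,'w'): n3:lead/t1/[w]
after 7 — deliver 3→1: n1:foll/t1/[-]
after 8 — deliver 1→3: ·
after 9 — timeout(1): n1:cand/t2/[-]
after 10 — deliver 1→2: n2:foll/t2/[-]
after 11 — deliver 2→1: ·
after 12 — crash(0): n0:✗foll/t1/[-]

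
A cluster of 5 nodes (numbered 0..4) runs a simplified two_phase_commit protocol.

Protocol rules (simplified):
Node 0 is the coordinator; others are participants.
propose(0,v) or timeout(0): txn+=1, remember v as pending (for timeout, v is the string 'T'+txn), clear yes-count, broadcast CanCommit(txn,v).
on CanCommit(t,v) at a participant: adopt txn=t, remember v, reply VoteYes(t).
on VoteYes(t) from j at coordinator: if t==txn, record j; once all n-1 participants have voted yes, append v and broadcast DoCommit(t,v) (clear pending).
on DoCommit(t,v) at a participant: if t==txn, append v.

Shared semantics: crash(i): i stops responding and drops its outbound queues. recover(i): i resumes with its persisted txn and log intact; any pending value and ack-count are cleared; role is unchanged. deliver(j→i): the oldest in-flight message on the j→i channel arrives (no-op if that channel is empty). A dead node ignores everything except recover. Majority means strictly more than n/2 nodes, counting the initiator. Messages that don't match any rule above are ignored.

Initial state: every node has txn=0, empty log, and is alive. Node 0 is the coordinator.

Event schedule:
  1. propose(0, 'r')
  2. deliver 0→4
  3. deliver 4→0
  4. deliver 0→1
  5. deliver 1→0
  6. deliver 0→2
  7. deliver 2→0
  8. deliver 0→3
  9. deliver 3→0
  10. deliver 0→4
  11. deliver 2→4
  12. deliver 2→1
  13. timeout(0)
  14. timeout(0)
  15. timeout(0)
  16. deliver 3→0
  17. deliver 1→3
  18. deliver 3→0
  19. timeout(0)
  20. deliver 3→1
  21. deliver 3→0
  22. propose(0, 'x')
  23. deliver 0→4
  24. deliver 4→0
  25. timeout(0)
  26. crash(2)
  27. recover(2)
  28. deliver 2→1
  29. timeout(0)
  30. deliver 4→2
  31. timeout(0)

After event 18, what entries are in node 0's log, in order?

after 1 — propose(0,'r'): n0:coor/t1/[-]
after 2 — deliver 0→4: n4:part/t1/[-]
after 3 — deliver 4→0: ·
after 4 — deliver 0→1: n1:part/t1/[-]
after 5 — deliver 1→0: ·
after 6 — deliver 0→2: n2:part/t1/[-]
after 7 — deliver 2→0: ·
after 8 — deliver 0→3: n3:part/t1/[-]
after 9 — deliver 3→0: n0:coor/t1/[r]
after 10 — deliver 0→4: n4:part/t1/[r]
after 11 — deliver 2→4: ·
after 12 — deliver 2→1: ·
after 13 — timeout(0): n0:coor/t2/[r]
after 14 — timeout(0): n0:coor/t3/[r]
after 15 — timeout(0): n0:coor/t4/[r]
after 16 — deliver 3→0: ·
after 17 — deliver 1→3: ·
after 18 — deliver 3→0: ·

r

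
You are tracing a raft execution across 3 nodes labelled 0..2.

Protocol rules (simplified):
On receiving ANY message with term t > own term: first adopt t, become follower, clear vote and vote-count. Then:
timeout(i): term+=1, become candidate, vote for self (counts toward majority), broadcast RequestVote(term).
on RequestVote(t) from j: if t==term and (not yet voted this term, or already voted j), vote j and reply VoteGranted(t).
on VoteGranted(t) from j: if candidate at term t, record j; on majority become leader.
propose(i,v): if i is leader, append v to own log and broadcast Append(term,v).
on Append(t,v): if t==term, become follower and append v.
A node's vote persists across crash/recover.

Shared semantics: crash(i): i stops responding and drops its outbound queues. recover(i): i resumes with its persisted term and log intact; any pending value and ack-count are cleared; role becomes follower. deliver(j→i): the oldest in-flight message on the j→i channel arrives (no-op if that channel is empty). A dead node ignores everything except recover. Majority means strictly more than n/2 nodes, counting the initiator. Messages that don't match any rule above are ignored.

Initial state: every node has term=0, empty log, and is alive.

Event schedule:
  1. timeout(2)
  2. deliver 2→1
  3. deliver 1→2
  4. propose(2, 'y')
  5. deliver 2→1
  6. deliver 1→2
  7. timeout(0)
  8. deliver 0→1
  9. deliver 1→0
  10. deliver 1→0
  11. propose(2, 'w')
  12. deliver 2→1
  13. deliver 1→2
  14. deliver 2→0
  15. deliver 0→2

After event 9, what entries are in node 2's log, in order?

y

1. timeout(2):  <2:cand t1 ->
2. deliver 2→1:  <1:foll t1 ->
3. deliver 1→2:  <2:lead t1 ->
4. propose(2,'y'):  <2:lead t1 y>
5. deliver 2→1:  <1:foll t1 y>
6. deliver 1→2:  nop
7. timeout(0):  <0:cand t1 ->
8. deliver 0→1:  nop
9. deliver 1→0:  nop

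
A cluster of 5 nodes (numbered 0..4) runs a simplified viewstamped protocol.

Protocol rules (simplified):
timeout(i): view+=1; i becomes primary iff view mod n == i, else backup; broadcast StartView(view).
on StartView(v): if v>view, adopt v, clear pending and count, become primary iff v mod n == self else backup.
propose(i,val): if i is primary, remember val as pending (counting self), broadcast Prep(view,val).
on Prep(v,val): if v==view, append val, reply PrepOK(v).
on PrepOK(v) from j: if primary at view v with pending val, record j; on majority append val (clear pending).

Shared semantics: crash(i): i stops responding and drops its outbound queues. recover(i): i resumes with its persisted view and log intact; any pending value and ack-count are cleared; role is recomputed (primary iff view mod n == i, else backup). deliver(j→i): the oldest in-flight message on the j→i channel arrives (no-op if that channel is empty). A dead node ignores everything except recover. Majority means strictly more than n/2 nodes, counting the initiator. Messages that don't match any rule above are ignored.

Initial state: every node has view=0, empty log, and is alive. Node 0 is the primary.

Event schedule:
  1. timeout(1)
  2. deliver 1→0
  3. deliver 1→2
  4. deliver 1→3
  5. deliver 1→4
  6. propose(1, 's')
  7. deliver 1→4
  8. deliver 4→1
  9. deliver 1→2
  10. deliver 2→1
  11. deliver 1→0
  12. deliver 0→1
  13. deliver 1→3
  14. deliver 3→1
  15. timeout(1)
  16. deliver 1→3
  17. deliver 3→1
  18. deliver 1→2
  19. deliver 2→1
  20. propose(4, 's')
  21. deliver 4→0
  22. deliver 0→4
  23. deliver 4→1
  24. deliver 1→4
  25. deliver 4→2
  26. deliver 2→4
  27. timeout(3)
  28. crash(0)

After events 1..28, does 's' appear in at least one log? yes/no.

yes

1. timeout(1):  <1:prim v1 ->
2. deliver 1→0:  <0:back v1 ->
3. deliver 1→2:  <2:back v1 ->
4. deliver 1→3:  <3:back v1 ->
5. deliver 1→4:  <4:back v1 ->
6. propose(1,'s'):  nop
7. deliver 1→4:  <4:back v1 s>
8. deliver 4→1:  nop
9. deliver 1→2:  <2:back v1 s>
10. deliver 2→1:  <1:prim v1 s>
11. deliver 1→0:  <0:back v1 s>
12. deliver 0→1:  nop
13. deliver 1→3:  <3:back v1 s>
14. deliver 3→1:  nop
15. timeout(1):  <1:back v2 s>
16. deliver 1→3:  <3:back v2 s>
17. deliver 3→1:  nop
18. deliver 1→2:  <2:prim v2 s>
19. deliver 2→1:  nop
20. propose(4,'s'):  nop
21. deliver 4→0:  nop
22. deliver 0→4:  nop
23. deliver 4→1:  nop
24. deliver 1→4:  <4:back v2 s>
25. deliver 4→2:  nop
26. deliver 2→4:  nop
27. timeout(3):  <3:prim v3 s>
28. crash(0):  <0:✗back v1 s>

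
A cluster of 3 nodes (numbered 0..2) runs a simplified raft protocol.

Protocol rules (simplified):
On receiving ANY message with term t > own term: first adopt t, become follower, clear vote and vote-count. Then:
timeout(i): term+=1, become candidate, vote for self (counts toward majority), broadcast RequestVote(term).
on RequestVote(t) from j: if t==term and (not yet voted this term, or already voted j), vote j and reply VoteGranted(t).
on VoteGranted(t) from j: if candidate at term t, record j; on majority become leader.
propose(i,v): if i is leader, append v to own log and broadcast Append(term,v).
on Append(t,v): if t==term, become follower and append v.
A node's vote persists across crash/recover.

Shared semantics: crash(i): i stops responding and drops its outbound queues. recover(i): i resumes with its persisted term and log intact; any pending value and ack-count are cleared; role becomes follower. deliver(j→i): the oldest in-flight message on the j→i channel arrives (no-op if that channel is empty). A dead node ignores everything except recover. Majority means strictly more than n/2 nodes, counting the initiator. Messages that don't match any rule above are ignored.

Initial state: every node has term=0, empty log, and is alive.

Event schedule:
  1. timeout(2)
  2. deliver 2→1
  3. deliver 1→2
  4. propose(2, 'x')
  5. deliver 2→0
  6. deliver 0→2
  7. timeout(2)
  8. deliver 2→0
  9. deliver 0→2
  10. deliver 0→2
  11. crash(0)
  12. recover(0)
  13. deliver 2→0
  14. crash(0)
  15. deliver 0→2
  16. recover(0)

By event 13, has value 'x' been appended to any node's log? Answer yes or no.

yes

e1 timeout(2): 2[cand,t=1,-]
e2 deliver 2→1: 1[foll,t=1,-]
e3 deliver 1→2: 2[lead,t=1,-]
e4 propose(2,'x'): 2[lead,t=1,x]
e5 deliver 2→0: 0[foll,t=1,-]
e6 deliver 0→2: ·
e7 timeout(2): 2[cand,t=2,x]
e8 deliver 2→0: 0[foll,t=1,x]
e9 deliver 0→2: ·
e10 deliver 0→2: ·
e11 crash(0): 0[✗foll,t=1,x]
e12 recover(0): 0[foll,t=1,x]
e13 deliver 2→0: 0[foll,t=2,x]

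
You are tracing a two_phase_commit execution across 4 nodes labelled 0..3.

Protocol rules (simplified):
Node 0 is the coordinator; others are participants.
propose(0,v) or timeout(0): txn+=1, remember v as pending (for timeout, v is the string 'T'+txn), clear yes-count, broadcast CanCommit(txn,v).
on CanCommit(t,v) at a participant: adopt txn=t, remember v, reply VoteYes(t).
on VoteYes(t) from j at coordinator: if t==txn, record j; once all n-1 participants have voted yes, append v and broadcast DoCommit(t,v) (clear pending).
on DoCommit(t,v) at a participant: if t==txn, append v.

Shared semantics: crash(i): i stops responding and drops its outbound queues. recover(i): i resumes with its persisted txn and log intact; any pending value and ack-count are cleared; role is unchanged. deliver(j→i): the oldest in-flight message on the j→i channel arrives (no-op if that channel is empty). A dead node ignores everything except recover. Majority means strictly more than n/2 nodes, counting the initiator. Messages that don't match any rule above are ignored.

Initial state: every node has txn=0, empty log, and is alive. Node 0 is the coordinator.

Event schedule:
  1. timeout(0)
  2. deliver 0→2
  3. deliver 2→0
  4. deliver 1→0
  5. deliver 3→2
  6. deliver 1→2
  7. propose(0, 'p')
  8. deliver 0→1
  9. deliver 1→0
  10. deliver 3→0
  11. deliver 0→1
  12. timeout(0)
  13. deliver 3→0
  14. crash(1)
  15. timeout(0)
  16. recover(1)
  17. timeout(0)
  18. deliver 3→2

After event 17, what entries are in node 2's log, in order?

empty

[1] timeout(0) → N0(coor t1 [-])
[2] deliver 0→2 → N2(part t1 [-])
[3] deliver 2→0 → ∅
[4] deliver 1→0 → ∅
[5] deliver 3→2 → ∅
[6] deliver 1→2 → ∅
[7] propose(0,'p') → N0(coor t2 [-])
[8] deliver 0→1 → N1(part t1 [-])
[9] deliver 1→0 → ∅
[10] deliver 3→0 → ∅
[11] deliver 0→1 → N1(part t2 [-])
[12] timeout(0) → N0(coor t3 [-])
[13] deliver 3→0 → ∅
[14] crash(1) → N1(✗part t2 [-])
[15] timeout(0) → N0(coor t4 [-])
[16] recover(1) → N1(part t2 [-])
[17] timeout(0) → N0(coor t5 [-])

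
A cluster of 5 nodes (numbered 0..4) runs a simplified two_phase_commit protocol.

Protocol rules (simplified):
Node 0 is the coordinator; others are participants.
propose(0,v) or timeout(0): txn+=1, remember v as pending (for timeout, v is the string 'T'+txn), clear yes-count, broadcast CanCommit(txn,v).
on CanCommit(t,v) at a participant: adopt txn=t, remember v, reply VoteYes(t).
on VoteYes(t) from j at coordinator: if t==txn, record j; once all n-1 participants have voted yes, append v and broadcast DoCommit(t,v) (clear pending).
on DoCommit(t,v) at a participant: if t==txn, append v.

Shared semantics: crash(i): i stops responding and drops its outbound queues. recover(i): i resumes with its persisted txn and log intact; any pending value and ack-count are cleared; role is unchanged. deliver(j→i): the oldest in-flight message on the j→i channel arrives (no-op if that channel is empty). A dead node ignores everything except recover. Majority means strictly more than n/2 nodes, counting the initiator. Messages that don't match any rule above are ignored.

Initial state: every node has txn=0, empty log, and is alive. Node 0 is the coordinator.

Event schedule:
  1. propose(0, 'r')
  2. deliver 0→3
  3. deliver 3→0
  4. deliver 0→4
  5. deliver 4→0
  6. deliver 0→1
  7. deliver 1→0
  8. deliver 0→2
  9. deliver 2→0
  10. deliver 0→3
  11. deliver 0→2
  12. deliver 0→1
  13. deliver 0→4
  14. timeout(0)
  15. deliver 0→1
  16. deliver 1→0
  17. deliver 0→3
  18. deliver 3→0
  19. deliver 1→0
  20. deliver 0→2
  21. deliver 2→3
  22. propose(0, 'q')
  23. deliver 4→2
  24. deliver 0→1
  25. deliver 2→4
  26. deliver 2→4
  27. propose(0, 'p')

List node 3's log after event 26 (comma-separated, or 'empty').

r

[1] propose(0,'r') → N0(coor t1 [-])
[2] deliver 0→3 → N3(part t1 [-])
[3] deliver 3→0 → ∅
[4] deliver 0→4 → N4(part t1 [-])
[5] deliver 4→0 → ∅
[6] deliver 0→1 → N1(part t1 [-])
[7] deliver 1→0 → ∅
[8] deliver 0→2 → N2(part t1 [-])
[9] deliver 2→0 → N0(coor t1 [r])
[10] deliver 0→3 → N3(part t1 [r])
[11] deliver 0→2 → N2(part t1 [r])
[12] deliver 0→1 → N1(part t1 [r])
[13] deliver 0→4 → N4(part t1 [r])
[14] timeout(0) → N0(coor t2 [r])
[15] deliver 0→1 → N1(part t2 [r])
[16] deliver 1→0 → ∅
[17] deliver 0→3 → N3(part t2 [r])
[18] deliver 3→0 → ∅
[19] deliver 1→0 → ∅
[20] deliver 0→2 → N2(part t2 [r])
[21] deliver 2→3 → ∅
[22] propose(0,'q') → N0(coor t3 [r])
[23] deliver 4→2 → ∅
[24] deliver 0→1 → N1(part t3 [r])
[25] deliver 2→4 → ∅
[26] deliver 2→4 → ∅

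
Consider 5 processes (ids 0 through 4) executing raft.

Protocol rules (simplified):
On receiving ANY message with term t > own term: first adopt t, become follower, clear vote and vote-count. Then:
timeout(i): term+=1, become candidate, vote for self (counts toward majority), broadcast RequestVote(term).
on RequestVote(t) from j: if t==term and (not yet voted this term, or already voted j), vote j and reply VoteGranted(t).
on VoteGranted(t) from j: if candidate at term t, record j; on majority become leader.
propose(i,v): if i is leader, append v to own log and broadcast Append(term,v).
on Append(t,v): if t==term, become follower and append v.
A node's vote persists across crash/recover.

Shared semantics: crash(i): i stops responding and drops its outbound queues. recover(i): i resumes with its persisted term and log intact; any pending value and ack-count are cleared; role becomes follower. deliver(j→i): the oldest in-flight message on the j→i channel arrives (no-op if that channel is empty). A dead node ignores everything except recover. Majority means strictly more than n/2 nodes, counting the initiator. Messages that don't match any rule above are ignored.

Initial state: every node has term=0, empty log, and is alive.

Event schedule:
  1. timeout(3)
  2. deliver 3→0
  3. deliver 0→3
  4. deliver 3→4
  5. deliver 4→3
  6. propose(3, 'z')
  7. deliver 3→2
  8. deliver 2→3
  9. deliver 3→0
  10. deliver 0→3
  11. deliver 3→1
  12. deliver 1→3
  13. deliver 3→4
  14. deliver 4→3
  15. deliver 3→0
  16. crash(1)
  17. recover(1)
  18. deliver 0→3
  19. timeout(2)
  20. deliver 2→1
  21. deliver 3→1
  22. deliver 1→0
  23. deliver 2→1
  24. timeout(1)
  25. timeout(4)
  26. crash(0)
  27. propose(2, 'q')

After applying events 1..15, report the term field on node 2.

1

step 1 timeout(3): 3={cand,t=1,log=-}
step 2 deliver 3→0: 0={foll,t=1,log=-}
step 3 deliver 0→3: —
step 4 deliver 3→4: 4={foll,t=1,log=-}
step 5 deliver 4→3: 3={lead,t=1,log=-}
step 6 propose(3,'z'): 3={lead,t=1,log=z}
step 7 deliver 3→2: 2={foll,t=1,log=-}
step 8 deliver 2→3: —
step 9 deliver 3→0: 0={foll,t=1,log=z}
step 10 deliver 0→3: —
step 11 deliver 3→1: 1={foll,t=1,log=-}
step 12 deliver 1→3: —
step 13 deliver 3→4: 4={foll,t=1,log=z}
step 14 deliver 4→3: —
step 15 deliver 3→0: —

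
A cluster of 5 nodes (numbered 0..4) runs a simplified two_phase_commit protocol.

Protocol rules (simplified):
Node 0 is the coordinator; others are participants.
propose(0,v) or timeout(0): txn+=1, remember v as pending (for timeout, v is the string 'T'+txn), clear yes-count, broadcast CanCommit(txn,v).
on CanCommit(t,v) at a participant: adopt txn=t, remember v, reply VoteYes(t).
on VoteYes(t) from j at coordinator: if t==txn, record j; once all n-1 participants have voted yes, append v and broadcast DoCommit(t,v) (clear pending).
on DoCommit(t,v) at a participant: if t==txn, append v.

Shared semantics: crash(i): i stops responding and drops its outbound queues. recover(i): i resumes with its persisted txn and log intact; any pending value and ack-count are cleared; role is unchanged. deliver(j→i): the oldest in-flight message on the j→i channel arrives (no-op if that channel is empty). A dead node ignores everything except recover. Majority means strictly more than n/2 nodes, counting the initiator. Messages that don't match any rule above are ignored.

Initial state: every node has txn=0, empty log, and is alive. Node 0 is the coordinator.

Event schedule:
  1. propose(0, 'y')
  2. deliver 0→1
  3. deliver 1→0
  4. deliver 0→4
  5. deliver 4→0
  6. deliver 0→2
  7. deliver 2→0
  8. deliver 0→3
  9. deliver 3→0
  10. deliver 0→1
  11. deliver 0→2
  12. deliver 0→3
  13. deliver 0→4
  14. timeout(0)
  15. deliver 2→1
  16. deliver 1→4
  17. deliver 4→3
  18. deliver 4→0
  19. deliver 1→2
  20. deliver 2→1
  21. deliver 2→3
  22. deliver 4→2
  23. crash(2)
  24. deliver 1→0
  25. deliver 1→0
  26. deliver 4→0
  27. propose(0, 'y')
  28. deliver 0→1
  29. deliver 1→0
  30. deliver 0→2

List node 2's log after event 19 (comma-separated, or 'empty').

y

1. propose(0,'y'):  <0:coor t1 ->
2. deliver 0→1:  <1:part t1 ->
3. deliver 1→0:  nop
4. deliver 0→4:  <4:part t1 ->
5. deliver 4→0:  nop
6. deliver 0→2:  <2:part t1 ->
7. deliver 2→0:  nop
8. deliver 0→3:  <3:part t1 ->
9. deliver 3→0:  <0:coor t1 y>
10. deliver 0→1:  <1:part t1 y>
11. deliver 0→2:  <2:part t1 y>
12. deliver 0→3:  <3:part t1 y>
13. deliver 0→4:  <4:part t1 y>
14. timeout(0):  <0:coor t2 y>
15. deliver 2→1:  nop
16. deliver 1→4:  nop
17. deliver 4→3:  nop
18. deliver 4→0:  nop
19. deliver 1→2:  nop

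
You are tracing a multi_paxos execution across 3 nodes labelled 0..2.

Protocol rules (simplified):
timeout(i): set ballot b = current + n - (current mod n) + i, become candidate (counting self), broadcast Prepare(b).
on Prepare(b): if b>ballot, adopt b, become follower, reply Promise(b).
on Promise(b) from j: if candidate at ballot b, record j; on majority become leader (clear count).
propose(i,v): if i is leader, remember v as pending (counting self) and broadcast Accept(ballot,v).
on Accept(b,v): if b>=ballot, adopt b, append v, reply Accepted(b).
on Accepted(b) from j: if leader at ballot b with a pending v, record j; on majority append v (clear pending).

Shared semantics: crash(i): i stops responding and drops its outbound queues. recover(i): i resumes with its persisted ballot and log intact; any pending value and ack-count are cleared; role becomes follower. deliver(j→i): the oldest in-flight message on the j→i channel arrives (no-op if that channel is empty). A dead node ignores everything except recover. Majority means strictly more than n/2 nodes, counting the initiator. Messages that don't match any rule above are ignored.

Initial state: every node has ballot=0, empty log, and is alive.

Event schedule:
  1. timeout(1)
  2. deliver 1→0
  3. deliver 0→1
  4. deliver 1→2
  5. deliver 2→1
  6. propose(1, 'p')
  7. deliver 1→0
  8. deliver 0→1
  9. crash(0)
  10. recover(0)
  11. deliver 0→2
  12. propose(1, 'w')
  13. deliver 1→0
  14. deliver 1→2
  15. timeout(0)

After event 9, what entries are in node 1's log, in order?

p

1. timeout(1):  <1:cand b4 ->
2. deliver 1→0:  <0:foll b4 ->
3. deliver 0→1:  <1:lead b4 ->
4. deliver 1→2:  <2:foll b4 ->
5. deliver 2→1:  nop
6. propose(1,'p'):  nop
7. deliver 1→0:  <0:foll b4 p>
8. deliver 0→1:  <1:lead b4 p>
9. crash(0):  <0:✗foll b4 p>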